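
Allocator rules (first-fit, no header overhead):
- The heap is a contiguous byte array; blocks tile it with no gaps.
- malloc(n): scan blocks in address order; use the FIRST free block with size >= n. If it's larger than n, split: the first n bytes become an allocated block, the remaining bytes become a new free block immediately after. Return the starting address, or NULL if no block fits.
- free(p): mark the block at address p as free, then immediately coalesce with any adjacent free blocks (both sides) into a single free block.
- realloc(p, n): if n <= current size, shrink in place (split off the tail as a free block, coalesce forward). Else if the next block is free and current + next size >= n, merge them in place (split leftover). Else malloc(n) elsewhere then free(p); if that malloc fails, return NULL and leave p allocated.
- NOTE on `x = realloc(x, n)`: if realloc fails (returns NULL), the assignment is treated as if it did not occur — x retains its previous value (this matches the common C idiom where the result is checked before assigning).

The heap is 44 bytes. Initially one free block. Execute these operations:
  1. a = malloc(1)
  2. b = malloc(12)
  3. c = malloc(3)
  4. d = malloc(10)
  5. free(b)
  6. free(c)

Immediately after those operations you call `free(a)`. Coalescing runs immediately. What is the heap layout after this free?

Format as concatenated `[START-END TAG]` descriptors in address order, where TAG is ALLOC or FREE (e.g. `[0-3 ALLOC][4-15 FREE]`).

Op 1: a = malloc(1) -> a = 0; heap: [0-0 ALLOC][1-43 FREE]
Op 2: b = malloc(12) -> b = 1; heap: [0-0 ALLOC][1-12 ALLOC][13-43 FREE]
Op 3: c = malloc(3) -> c = 13; heap: [0-0 ALLOC][1-12 ALLOC][13-15 ALLOC][16-43 FREE]
Op 4: d = malloc(10) -> d = 16; heap: [0-0 ALLOC][1-12 ALLOC][13-15 ALLOC][16-25 ALLOC][26-43 FREE]
Op 5: free(b) -> (freed b); heap: [0-0 ALLOC][1-12 FREE][13-15 ALLOC][16-25 ALLOC][26-43 FREE]
Op 6: free(c) -> (freed c); heap: [0-0 ALLOC][1-15 FREE][16-25 ALLOC][26-43 FREE]
free(a): a = 0 -> block [0-0 ALLOC]; mark free, coalesce with adjacent free neighbors -> [0-15 FREE][16-25 ALLOC][26-43 FREE]

Answer: [0-15 FREE][16-25 ALLOC][26-43 FREE]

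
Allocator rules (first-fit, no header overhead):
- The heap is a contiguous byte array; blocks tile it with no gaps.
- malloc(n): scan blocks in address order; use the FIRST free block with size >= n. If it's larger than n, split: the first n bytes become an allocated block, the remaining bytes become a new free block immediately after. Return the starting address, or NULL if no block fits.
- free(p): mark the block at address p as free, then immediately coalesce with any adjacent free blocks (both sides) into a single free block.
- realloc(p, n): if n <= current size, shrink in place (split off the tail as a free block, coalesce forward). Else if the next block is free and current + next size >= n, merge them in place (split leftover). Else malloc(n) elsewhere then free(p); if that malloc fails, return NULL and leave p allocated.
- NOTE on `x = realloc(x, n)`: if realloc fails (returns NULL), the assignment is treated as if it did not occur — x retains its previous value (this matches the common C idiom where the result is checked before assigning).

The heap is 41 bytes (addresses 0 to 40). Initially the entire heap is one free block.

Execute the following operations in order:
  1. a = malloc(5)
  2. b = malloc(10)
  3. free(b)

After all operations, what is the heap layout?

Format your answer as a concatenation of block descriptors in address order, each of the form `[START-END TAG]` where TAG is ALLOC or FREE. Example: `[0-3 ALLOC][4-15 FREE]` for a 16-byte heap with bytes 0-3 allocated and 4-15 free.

Op 1: a = malloc(5) -> a = 0; heap: [0-4 ALLOC][5-40 FREE]
Op 2: b = malloc(10) -> b = 5; heap: [0-4 ALLOC][5-14 ALLOC][15-40 FREE]
Op 3: free(b) -> (freed b); heap: [0-4 ALLOC][5-40 FREE]

Answer: [0-4 ALLOC][5-40 FREE]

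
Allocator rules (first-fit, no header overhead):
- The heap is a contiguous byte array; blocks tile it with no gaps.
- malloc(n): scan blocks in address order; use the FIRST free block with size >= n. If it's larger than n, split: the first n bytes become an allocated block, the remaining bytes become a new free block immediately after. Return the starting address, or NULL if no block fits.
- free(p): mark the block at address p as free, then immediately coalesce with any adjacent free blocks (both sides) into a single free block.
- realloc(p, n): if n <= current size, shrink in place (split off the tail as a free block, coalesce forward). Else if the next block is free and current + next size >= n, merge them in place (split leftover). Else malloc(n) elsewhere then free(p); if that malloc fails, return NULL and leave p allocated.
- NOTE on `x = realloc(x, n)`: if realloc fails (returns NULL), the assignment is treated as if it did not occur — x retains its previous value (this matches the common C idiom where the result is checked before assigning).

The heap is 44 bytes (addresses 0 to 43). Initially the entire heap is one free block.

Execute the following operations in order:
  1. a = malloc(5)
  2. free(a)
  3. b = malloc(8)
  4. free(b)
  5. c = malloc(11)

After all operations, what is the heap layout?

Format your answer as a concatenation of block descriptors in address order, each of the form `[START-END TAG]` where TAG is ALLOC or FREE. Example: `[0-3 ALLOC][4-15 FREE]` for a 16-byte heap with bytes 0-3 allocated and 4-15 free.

Answer: [0-10 ALLOC][11-43 FREE]

Derivation:
Op 1: a = malloc(5) -> a = 0; heap: [0-4 ALLOC][5-43 FREE]
Op 2: free(a) -> (freed a); heap: [0-43 FREE]
Op 3: b = malloc(8) -> b = 0; heap: [0-7 ALLOC][8-43 FREE]
Op 4: free(b) -> (freed b); heap: [0-43 FREE]
Op 5: c = malloc(11) -> c = 0; heap: [0-10 ALLOC][11-43 FREE]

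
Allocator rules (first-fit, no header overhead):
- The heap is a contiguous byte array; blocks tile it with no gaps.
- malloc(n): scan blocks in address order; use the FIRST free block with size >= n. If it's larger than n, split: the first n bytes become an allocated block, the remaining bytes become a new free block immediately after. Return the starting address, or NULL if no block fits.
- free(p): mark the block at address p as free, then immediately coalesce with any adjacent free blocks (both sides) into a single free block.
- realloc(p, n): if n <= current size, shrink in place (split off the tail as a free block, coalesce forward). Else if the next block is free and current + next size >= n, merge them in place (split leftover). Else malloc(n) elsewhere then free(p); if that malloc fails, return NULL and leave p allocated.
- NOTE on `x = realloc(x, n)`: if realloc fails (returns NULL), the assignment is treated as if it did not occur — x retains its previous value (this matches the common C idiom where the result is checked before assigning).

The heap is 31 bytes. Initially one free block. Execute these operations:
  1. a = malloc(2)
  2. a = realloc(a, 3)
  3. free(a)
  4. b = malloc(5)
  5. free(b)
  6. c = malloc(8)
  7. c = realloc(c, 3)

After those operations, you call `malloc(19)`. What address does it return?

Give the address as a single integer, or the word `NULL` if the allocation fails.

Op 1: a = malloc(2) -> a = 0; heap: [0-1 ALLOC][2-30 FREE]
Op 2: a = realloc(a, 3) -> a = 0; heap: [0-2 ALLOC][3-30 FREE]
Op 3: free(a) -> (freed a); heap: [0-30 FREE]
Op 4: b = malloc(5) -> b = 0; heap: [0-4 ALLOC][5-30 FREE]
Op 5: free(b) -> (freed b); heap: [0-30 FREE]
Op 6: c = malloc(8) -> c = 0; heap: [0-7 ALLOC][8-30 FREE]
Op 7: c = realloc(c, 3) -> c = 0; heap: [0-2 ALLOC][3-30 FREE]
malloc(19): first-fit scan over [0-2 ALLOC][3-30 FREE] -> 3

Answer: 3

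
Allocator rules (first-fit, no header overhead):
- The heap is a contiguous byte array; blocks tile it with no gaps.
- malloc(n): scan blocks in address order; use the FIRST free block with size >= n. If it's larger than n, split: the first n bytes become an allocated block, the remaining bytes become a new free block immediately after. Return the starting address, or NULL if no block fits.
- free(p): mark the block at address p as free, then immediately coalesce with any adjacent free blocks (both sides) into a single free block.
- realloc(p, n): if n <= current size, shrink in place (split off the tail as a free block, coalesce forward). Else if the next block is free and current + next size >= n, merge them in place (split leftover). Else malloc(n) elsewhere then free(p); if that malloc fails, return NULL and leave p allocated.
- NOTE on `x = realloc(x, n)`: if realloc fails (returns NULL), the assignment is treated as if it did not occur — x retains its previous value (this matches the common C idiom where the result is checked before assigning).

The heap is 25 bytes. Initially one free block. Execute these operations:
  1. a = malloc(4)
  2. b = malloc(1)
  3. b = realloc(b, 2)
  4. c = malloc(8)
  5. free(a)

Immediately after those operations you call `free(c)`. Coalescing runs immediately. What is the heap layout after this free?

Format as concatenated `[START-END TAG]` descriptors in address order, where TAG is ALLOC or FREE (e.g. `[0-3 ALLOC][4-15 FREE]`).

Op 1: a = malloc(4) -> a = 0; heap: [0-3 ALLOC][4-24 FREE]
Op 2: b = malloc(1) -> b = 4; heap: [0-3 ALLOC][4-4 ALLOC][5-24 FREE]
Op 3: b = realloc(b, 2) -> b = 4; heap: [0-3 ALLOC][4-5 ALLOC][6-24 FREE]
Op 4: c = malloc(8) -> c = 6; heap: [0-3 ALLOC][4-5 ALLOC][6-13 ALLOC][14-24 FREE]
Op 5: free(a) -> (freed a); heap: [0-3 FREE][4-5 ALLOC][6-13 ALLOC][14-24 FREE]
free(c): c = 6 -> block [6-13 ALLOC]; mark free, coalesce with adjacent free neighbors -> [0-3 FREE][4-5 ALLOC][6-24 FREE]

Answer: [0-3 FREE][4-5 ALLOC][6-24 FREE]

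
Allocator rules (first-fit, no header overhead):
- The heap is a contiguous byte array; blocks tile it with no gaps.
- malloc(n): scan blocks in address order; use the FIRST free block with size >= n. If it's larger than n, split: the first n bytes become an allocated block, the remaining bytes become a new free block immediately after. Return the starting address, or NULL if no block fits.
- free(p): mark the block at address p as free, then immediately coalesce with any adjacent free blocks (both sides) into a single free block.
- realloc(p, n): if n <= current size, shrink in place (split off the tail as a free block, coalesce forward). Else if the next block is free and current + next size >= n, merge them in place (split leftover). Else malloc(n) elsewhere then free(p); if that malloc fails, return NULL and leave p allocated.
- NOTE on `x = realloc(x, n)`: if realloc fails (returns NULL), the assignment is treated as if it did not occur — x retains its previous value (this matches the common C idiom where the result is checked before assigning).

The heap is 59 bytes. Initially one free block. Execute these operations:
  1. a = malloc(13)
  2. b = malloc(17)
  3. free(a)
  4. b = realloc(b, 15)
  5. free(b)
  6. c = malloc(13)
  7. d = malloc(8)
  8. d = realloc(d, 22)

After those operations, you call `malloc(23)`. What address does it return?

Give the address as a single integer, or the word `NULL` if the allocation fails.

Op 1: a = malloc(13) -> a = 0; heap: [0-12 ALLOC][13-58 FREE]
Op 2: b = malloc(17) -> b = 13; heap: [0-12 ALLOC][13-29 ALLOC][30-58 FREE]
Op 3: free(a) -> (freed a); heap: [0-12 FREE][13-29 ALLOC][30-58 FREE]
Op 4: b = realloc(b, 15) -> b = 13; heap: [0-12 FREE][13-27 ALLOC][28-58 FREE]
Op 5: free(b) -> (freed b); heap: [0-58 FREE]
Op 6: c = malloc(13) -> c = 0; heap: [0-12 ALLOC][13-58 FREE]
Op 7: d = malloc(8) -> d = 13; heap: [0-12 ALLOC][13-20 ALLOC][21-58 FREE]
Op 8: d = realloc(d, 22) -> d = 13; heap: [0-12 ALLOC][13-34 ALLOC][35-58 FREE]
malloc(23): first-fit scan over [0-12 ALLOC][13-34 ALLOC][35-58 FREE] -> 35

Answer: 35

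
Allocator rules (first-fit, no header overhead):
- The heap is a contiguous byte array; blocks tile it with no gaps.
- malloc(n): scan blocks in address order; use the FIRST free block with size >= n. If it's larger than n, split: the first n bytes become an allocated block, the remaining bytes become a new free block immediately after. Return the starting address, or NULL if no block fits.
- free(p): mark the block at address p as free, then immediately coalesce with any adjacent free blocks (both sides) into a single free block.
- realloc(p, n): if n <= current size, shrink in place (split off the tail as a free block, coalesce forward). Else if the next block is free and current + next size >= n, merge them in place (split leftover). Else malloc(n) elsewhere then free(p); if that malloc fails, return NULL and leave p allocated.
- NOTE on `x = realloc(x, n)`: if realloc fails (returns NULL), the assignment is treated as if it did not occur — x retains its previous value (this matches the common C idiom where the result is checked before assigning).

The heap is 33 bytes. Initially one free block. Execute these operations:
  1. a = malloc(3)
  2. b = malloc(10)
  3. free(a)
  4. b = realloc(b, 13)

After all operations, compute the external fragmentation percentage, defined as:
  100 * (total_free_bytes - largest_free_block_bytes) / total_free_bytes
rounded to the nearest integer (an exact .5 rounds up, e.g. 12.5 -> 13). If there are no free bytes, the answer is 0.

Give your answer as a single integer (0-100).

Op 1: a = malloc(3) -> a = 0; heap: [0-2 ALLOC][3-32 FREE]
Op 2: b = malloc(10) -> b = 3; heap: [0-2 ALLOC][3-12 ALLOC][13-32 FREE]
Op 3: free(a) -> (freed a); heap: [0-2 FREE][3-12 ALLOC][13-32 FREE]
Op 4: b = realloc(b, 13) -> b = 3; heap: [0-2 FREE][3-15 ALLOC][16-32 FREE]
Free blocks: [3 17] total_free=20 largest=17 -> 100*(20-17)/20 = 300/20 = 15

Answer: 15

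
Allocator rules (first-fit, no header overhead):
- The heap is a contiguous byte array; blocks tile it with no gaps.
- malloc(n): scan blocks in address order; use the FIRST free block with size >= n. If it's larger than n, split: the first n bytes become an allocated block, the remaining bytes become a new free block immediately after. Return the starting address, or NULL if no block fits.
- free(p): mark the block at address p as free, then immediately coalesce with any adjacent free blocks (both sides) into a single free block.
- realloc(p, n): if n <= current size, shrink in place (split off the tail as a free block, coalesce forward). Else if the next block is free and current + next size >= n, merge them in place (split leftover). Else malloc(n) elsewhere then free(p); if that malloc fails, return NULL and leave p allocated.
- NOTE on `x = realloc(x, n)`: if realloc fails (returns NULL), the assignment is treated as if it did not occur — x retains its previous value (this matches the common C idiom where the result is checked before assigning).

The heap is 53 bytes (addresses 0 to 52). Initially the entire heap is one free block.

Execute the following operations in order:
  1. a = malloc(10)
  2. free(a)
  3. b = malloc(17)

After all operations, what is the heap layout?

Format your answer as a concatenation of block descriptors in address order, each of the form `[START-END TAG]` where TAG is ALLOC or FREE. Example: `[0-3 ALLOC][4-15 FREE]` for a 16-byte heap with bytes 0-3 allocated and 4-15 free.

Op 1: a = malloc(10) -> a = 0; heap: [0-9 ALLOC][10-52 FREE]
Op 2: free(a) -> (freed a); heap: [0-52 FREE]
Op 3: b = malloc(17) -> b = 0; heap: [0-16 ALLOC][17-52 FREE]

Answer: [0-16 ALLOC][17-52 FREE]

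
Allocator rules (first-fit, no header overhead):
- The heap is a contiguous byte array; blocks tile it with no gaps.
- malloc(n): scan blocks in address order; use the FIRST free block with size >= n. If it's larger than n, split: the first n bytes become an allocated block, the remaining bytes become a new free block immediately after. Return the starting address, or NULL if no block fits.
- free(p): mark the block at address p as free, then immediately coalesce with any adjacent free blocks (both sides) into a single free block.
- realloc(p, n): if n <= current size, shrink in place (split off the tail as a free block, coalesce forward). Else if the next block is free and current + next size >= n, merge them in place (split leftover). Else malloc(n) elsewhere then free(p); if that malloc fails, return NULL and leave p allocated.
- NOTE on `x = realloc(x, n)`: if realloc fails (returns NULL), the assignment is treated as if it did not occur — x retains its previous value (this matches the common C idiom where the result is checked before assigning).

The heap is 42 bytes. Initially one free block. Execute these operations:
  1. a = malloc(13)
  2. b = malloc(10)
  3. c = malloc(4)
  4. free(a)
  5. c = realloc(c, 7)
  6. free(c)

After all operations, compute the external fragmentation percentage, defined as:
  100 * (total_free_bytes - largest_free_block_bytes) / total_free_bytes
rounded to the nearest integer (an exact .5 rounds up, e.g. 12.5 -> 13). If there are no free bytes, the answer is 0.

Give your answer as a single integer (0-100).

Answer: 41

Derivation:
Op 1: a = malloc(13) -> a = 0; heap: [0-12 ALLOC][13-41 FREE]
Op 2: b = malloc(10) -> b = 13; heap: [0-12 ALLOC][13-22 ALLOC][23-41 FREE]
Op 3: c = malloc(4) -> c = 23; heap: [0-12 ALLOC][13-22 ALLOC][23-26 ALLOC][27-41 FREE]
Op 4: free(a) -> (freed a); heap: [0-12 FREE][13-22 ALLOC][23-26 ALLOC][27-41 FREE]
Op 5: c = realloc(c, 7) -> c = 23; heap: [0-12 FREE][13-22 ALLOC][23-29 ALLOC][30-41 FREE]
Op 6: free(c) -> (freed c); heap: [0-12 FREE][13-22 ALLOC][23-41 FREE]
Free blocks: [13 19] total_free=32 largest=19 -> 100*(32-19)/32 = 1300/32 = 40.625 -> rounds to 41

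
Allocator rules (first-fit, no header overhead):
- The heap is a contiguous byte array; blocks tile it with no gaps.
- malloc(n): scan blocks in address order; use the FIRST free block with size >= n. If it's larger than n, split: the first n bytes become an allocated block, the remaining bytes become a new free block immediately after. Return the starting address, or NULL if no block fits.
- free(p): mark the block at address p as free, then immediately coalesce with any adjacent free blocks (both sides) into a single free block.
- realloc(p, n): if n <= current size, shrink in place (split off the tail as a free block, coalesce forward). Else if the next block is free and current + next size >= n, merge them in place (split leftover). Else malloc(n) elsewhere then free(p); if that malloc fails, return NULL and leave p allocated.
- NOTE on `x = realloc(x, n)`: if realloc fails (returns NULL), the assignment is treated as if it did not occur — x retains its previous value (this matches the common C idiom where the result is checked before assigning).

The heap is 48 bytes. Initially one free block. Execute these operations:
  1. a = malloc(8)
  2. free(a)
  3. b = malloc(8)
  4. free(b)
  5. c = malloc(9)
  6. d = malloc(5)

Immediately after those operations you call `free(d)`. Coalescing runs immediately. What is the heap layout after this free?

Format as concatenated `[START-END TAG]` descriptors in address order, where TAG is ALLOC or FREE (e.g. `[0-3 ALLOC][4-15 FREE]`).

Op 1: a = malloc(8) -> a = 0; heap: [0-7 ALLOC][8-47 FREE]
Op 2: free(a) -> (freed a); heap: [0-47 FREE]
Op 3: b = malloc(8) -> b = 0; heap: [0-7 ALLOC][8-47 FREE]
Op 4: free(b) -> (freed b); heap: [0-47 FREE]
Op 5: c = malloc(9) -> c = 0; heap: [0-8 ALLOC][9-47 FREE]
Op 6: d = malloc(5) -> d = 9; heap: [0-8 ALLOC][9-13 ALLOC][14-47 FREE]
free(d): d = 9 -> block [9-13 ALLOC]; mark free, coalesce with adjacent free neighbors -> [0-8 ALLOC][9-47 FREE]

Answer: [0-8 ALLOC][9-47 FREE]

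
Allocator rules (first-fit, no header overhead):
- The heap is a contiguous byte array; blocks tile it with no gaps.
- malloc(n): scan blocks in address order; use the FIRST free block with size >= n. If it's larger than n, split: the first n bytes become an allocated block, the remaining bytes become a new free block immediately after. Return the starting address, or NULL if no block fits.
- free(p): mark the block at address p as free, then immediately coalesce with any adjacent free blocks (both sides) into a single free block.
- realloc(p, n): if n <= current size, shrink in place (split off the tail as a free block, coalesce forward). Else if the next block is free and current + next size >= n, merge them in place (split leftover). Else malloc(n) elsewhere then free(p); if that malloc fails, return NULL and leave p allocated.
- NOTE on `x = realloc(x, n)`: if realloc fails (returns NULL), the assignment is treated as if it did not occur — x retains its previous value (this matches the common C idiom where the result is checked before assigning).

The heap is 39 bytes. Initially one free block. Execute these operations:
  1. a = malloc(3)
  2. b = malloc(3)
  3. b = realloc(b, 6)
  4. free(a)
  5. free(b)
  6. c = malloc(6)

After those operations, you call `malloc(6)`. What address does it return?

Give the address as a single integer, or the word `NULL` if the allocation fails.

Answer: 6

Derivation:
Op 1: a = malloc(3) -> a = 0; heap: [0-2 ALLOC][3-38 FREE]
Op 2: b = malloc(3) -> b = 3; heap: [0-2 ALLOC][3-5 ALLOC][6-38 FREE]
Op 3: b = realloc(b, 6) -> b = 3; heap: [0-2 ALLOC][3-8 ALLOC][9-38 FREE]
Op 4: free(a) -> (freed a); heap: [0-2 FREE][3-8 ALLOC][9-38 FREE]
Op 5: free(b) -> (freed b); heap: [0-38 FREE]
Op 6: c = malloc(6) -> c = 0; heap: [0-5 ALLOC][6-38 FREE]
malloc(6): first-fit scan over [0-5 ALLOC][6-38 FREE] -> 6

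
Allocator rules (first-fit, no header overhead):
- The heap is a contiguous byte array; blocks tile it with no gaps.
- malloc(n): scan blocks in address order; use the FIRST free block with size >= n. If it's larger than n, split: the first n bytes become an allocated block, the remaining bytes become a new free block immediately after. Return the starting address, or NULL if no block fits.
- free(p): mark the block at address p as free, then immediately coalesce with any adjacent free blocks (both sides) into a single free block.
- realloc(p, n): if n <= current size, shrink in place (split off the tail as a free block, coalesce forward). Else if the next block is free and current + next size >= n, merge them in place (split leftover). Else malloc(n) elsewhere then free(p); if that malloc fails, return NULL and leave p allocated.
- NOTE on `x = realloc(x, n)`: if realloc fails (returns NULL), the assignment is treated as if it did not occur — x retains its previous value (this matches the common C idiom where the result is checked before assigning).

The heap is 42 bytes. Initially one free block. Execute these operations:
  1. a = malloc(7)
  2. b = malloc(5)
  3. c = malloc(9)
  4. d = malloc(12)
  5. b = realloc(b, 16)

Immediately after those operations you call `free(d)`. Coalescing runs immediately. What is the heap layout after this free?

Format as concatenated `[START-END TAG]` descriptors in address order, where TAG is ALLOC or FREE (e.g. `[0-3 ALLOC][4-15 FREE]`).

Answer: [0-6 ALLOC][7-11 ALLOC][12-20 ALLOC][21-41 FREE]

Derivation:
Op 1: a = malloc(7) -> a = 0; heap: [0-6 ALLOC][7-41 FREE]
Op 2: b = malloc(5) -> b = 7; heap: [0-6 ALLOC][7-11 ALLOC][12-41 FREE]
Op 3: c = malloc(9) -> c = 12; heap: [0-6 ALLOC][7-11 ALLOC][12-20 ALLOC][21-41 FREE]
Op 4: d = malloc(12) -> d = 21; heap: [0-6 ALLOC][7-11 ALLOC][12-20 ALLOC][21-32 ALLOC][33-41 FREE]
Op 5: b = realloc(b, 16) -> NULL (b unchanged); heap: [0-6 ALLOC][7-11 ALLOC][12-20 ALLOC][21-32 ALLOC][33-41 FREE]
free(d): d = 21 -> block [21-32 ALLOC]; mark free, coalesce with adjacent free neighbors -> [0-6 ALLOC][7-11 ALLOC][12-20 ALLOC][21-41 FREE]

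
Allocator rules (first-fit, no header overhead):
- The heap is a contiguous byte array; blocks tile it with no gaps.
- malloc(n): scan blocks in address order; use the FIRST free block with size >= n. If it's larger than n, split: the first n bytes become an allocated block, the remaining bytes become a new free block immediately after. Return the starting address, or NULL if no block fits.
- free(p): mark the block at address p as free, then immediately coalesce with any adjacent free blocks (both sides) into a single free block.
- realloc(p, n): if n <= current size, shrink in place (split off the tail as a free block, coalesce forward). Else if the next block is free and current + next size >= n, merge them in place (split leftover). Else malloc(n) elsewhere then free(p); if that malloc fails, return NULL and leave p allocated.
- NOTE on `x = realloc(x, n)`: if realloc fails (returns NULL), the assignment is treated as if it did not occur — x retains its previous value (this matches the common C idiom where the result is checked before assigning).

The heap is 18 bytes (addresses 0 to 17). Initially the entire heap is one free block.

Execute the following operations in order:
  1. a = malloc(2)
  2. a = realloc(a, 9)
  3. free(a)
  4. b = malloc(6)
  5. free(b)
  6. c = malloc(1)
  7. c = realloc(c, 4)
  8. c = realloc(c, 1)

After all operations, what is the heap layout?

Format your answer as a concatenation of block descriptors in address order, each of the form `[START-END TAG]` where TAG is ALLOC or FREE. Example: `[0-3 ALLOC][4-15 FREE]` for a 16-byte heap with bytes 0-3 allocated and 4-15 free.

Op 1: a = malloc(2) -> a = 0; heap: [0-1 ALLOC][2-17 FREE]
Op 2: a = realloc(a, 9) -> a = 0; heap: [0-8 ALLOC][9-17 FREE]
Op 3: free(a) -> (freed a); heap: [0-17 FREE]
Op 4: b = malloc(6) -> b = 0; heap: [0-5 ALLOC][6-17 FREE]
Op 5: free(b) -> (freed b); heap: [0-17 FREE]
Op 6: c = malloc(1) -> c = 0; heap: [0-0 ALLOC][1-17 FREE]
Op 7: c = realloc(c, 4) -> c = 0; heap: [0-3 ALLOC][4-17 FREE]
Op 8: c = realloc(c, 1) -> c = 0; heap: [0-0 ALLOC][1-17 FREE]

Answer: [0-0 ALLOC][1-17 FREE]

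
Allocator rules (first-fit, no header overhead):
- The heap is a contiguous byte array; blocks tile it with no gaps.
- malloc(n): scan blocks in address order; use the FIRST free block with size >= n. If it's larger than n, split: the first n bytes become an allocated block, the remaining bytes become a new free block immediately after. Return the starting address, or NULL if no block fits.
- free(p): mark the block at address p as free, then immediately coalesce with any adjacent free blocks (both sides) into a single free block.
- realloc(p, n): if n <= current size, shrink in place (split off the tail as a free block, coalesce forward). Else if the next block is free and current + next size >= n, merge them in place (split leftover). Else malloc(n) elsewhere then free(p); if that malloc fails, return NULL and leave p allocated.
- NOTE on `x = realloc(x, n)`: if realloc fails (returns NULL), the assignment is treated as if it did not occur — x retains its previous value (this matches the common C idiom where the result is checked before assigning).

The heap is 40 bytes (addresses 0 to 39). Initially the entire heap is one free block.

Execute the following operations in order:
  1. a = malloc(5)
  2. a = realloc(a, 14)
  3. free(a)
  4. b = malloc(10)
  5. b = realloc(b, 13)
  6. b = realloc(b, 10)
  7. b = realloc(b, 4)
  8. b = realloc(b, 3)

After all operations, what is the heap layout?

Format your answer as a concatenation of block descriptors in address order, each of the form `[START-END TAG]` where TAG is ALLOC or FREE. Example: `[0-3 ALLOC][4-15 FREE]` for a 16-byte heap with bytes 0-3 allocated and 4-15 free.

Op 1: a = malloc(5) -> a = 0; heap: [0-4 ALLOC][5-39 FREE]
Op 2: a = realloc(a, 14) -> a = 0; heap: [0-13 ALLOC][14-39 FREE]
Op 3: free(a) -> (freed a); heap: [0-39 FREE]
Op 4: b = malloc(10) -> b = 0; heap: [0-9 ALLOC][10-39 FREE]
Op 5: b = realloc(b, 13) -> b = 0; heap: [0-12 ALLOC][13-39 FREE]
Op 6: b = realloc(b, 10) -> b = 0; heap: [0-9 ALLOC][10-39 FREE]
Op 7: b = realloc(b, 4) -> b = 0; heap: [0-3 ALLOC][4-39 FREE]
Op 8: b = realloc(b, 3) -> b = 0; heap: [0-2 ALLOC][3-39 FREE]

Answer: [0-2 ALLOC][3-39 FREE]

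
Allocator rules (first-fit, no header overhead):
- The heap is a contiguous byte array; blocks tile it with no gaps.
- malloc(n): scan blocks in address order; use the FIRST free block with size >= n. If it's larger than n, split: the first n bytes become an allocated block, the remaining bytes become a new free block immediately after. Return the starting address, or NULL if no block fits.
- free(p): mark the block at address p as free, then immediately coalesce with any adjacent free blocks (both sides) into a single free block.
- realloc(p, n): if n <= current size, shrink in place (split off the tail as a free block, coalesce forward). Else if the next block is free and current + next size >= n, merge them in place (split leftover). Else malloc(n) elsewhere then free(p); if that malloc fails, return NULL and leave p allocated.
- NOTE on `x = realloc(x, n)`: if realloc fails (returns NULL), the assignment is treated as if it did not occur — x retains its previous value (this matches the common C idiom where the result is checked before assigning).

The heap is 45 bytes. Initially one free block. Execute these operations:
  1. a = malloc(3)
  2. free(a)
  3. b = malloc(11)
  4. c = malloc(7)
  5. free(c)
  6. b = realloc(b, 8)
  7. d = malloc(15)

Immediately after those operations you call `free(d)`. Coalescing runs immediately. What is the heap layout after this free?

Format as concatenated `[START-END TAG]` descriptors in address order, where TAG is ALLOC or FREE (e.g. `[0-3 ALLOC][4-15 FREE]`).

Op 1: a = malloc(3) -> a = 0; heap: [0-2 ALLOC][3-44 FREE]
Op 2: free(a) -> (freed a); heap: [0-44 FREE]
Op 3: b = malloc(11) -> b = 0; heap: [0-10 ALLOC][11-44 FREE]
Op 4: c = malloc(7) -> c = 11; heap: [0-10 ALLOC][11-17 ALLOC][18-44 FREE]
Op 5: free(c) -> (freed c); heap: [0-10 ALLOC][11-44 FREE]
Op 6: b = realloc(b, 8) -> b = 0; heap: [0-7 ALLOC][8-44 FREE]
Op 7: d = malloc(15) -> d = 8; heap: [0-7 ALLOC][8-22 ALLOC][23-44 FREE]
free(d): d = 8 -> block [8-22 ALLOC]; mark free, coalesce with adjacent free neighbors -> [0-7 ALLOC][8-44 FREE]

Answer: [0-7 ALLOC][8-44 FREE]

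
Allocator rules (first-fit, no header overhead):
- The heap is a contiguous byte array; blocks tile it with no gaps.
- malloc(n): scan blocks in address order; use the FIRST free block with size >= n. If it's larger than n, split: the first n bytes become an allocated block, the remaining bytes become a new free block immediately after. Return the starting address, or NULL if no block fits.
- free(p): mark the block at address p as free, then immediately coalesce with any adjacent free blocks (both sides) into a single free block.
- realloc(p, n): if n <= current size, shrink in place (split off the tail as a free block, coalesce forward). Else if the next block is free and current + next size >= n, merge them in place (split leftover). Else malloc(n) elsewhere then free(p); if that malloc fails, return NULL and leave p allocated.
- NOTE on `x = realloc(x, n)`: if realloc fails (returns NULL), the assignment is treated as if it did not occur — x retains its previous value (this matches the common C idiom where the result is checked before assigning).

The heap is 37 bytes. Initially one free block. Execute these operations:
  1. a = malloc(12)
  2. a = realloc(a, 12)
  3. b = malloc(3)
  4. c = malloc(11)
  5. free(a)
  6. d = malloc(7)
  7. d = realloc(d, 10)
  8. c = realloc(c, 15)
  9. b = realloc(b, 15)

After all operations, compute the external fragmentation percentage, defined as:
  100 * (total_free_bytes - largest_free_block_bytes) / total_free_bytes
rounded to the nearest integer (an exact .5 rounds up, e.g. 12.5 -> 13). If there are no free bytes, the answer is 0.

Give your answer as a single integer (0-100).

Answer: 22

Derivation:
Op 1: a = malloc(12) -> a = 0; heap: [0-11 ALLOC][12-36 FREE]
Op 2: a = realloc(a, 12) -> a = 0; heap: [0-11 ALLOC][12-36 FREE]
Op 3: b = malloc(3) -> b = 12; heap: [0-11 ALLOC][12-14 ALLOC][15-36 FREE]
Op 4: c = malloc(11) -> c = 15; heap: [0-11 ALLOC][12-14 ALLOC][15-25 ALLOC][26-36 FREE]
Op 5: free(a) -> (freed a); heap: [0-11 FREE][12-14 ALLOC][15-25 ALLOC][26-36 FREE]
Op 6: d = malloc(7) -> d = 0; heap: [0-6 ALLOC][7-11 FREE][12-14 ALLOC][15-25 ALLOC][26-36 FREE]
Op 7: d = realloc(d, 10) -> d = 0; heap: [0-9 ALLOC][10-11 FREE][12-14 ALLOC][15-25 ALLOC][26-36 FREE]
Op 8: c = realloc(c, 15) -> c = 15; heap: [0-9 ALLOC][10-11 FREE][12-14 ALLOC][15-29 ALLOC][30-36 FREE]
Op 9: b = realloc(b, 15) -> NULL (b unchanged); heap: [0-9 ALLOC][10-11 FREE][12-14 ALLOC][15-29 ALLOC][30-36 FREE]
Free blocks: [2 7] total_free=9 largest=7 -> 100*(9-7)/9 = 200/9 ≈ 22.222 -> rounds to 22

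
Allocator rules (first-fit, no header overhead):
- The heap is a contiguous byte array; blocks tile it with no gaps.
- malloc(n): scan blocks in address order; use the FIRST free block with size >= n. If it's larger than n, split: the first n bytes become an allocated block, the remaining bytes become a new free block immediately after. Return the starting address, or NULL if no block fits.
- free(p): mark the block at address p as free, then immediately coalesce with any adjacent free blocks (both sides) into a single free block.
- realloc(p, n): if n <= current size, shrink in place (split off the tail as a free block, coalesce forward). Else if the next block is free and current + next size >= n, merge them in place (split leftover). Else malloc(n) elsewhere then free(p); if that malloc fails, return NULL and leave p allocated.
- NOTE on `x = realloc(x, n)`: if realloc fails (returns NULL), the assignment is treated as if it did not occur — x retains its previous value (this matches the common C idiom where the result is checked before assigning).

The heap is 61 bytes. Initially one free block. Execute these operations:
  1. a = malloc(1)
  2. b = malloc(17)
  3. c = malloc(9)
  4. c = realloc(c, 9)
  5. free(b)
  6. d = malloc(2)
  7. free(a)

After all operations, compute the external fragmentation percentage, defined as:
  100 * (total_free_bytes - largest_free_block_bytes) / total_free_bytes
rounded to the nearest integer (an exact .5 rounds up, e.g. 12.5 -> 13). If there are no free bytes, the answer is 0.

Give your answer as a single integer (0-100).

Answer: 32

Derivation:
Op 1: a = malloc(1) -> a = 0; heap: [0-0 ALLOC][1-60 FREE]
Op 2: b = malloc(17) -> b = 1; heap: [0-0 ALLOC][1-17 ALLOC][18-60 FREE]
Op 3: c = malloc(9) -> c = 18; heap: [0-0 ALLOC][1-17 ALLOC][18-26 ALLOC][27-60 FREE]
Op 4: c = realloc(c, 9) -> c = 18; heap: [0-0 ALLOC][1-17 ALLOC][18-26 ALLOC][27-60 FREE]
Op 5: free(b) -> (freed b); heap: [0-0 ALLOC][1-17 FREE][18-26 ALLOC][27-60 FREE]
Op 6: d = malloc(2) -> d = 1; heap: [0-0 ALLOC][1-2 ALLOC][3-17 FREE][18-26 ALLOC][27-60 FREE]
Op 7: free(a) -> (freed a); heap: [0-0 FREE][1-2 ALLOC][3-17 FREE][18-26 ALLOC][27-60 FREE]
Free blocks: [1 15 34] total_free=50 largest=34 -> 100*(50-34)/50 = 1600/50 = 32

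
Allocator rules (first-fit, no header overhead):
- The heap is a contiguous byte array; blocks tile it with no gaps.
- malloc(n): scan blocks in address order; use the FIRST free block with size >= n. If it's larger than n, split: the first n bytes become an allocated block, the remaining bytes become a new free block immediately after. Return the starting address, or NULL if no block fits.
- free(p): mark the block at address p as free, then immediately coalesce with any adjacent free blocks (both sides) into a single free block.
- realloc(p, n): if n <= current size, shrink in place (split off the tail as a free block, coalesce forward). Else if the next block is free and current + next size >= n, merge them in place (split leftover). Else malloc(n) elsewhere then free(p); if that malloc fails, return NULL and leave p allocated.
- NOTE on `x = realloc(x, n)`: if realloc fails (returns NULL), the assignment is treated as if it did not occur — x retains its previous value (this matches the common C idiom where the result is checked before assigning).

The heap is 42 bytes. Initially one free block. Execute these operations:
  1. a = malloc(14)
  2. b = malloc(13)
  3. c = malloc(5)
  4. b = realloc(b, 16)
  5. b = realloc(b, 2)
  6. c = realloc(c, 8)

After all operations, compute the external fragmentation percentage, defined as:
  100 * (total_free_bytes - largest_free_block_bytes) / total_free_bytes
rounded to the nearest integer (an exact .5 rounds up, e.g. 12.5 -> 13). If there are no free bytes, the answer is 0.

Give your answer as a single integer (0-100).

Op 1: a = malloc(14) -> a = 0; heap: [0-13 ALLOC][14-41 FREE]
Op 2: b = malloc(13) -> b = 14; heap: [0-13 ALLOC][14-26 ALLOC][27-41 FREE]
Op 3: c = malloc(5) -> c = 27; heap: [0-13 ALLOC][14-26 ALLOC][27-31 ALLOC][32-41 FREE]
Op 4: b = realloc(b, 16) -> NULL (b unchanged); heap: [0-13 ALLOC][14-26 ALLOC][27-31 ALLOC][32-41 FREE]
Op 5: b = realloc(b, 2) -> b = 14; heap: [0-13 ALLOC][14-15 ALLOC][16-26 FREE][27-31 ALLOC][32-41 FREE]
Op 6: c = realloc(c, 8) -> c = 27; heap: [0-13 ALLOC][14-15 ALLOC][16-26 FREE][27-34 ALLOC][35-41 FREE]
Free blocks: [11 7] total_free=18 largest=11 -> 100*(18-11)/18 = 700/18 ≈ 38.889 -> rounds to 39

Answer: 39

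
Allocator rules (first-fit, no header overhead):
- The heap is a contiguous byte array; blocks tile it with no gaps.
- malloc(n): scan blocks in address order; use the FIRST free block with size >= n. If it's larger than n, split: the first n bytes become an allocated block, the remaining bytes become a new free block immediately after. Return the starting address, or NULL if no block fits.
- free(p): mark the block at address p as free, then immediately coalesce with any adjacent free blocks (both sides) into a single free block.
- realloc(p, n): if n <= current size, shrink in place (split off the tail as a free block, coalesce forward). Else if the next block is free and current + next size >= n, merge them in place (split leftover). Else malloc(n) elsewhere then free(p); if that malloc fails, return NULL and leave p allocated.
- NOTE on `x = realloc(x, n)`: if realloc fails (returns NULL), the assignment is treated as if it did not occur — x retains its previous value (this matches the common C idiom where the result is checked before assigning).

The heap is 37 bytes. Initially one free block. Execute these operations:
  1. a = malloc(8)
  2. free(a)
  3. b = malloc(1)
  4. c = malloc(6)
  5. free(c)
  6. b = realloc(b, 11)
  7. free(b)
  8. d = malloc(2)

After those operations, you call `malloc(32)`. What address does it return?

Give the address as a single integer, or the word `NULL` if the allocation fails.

Op 1: a = malloc(8) -> a = 0; heap: [0-7 ALLOC][8-36 FREE]
Op 2: free(a) -> (freed a); heap: [0-36 FREE]
Op 3: b = malloc(1) -> b = 0; heap: [0-0 ALLOC][1-36 FREE]
Op 4: c = malloc(6) -> c = 1; heap: [0-0 ALLOC][1-6 ALLOC][7-36 FREE]
Op 5: free(c) -> (freed c); heap: [0-0 ALLOC][1-36 FREE]
Op 6: b = realloc(b, 11) -> b = 0; heap: [0-10 ALLOC][11-36 FREE]
Op 7: free(b) -> (freed b); heap: [0-36 FREE]
Op 8: d = malloc(2) -> d = 0; heap: [0-1 ALLOC][2-36 FREE]
malloc(32): first-fit scan over [0-1 ALLOC][2-36 FREE] -> 2

Answer: 2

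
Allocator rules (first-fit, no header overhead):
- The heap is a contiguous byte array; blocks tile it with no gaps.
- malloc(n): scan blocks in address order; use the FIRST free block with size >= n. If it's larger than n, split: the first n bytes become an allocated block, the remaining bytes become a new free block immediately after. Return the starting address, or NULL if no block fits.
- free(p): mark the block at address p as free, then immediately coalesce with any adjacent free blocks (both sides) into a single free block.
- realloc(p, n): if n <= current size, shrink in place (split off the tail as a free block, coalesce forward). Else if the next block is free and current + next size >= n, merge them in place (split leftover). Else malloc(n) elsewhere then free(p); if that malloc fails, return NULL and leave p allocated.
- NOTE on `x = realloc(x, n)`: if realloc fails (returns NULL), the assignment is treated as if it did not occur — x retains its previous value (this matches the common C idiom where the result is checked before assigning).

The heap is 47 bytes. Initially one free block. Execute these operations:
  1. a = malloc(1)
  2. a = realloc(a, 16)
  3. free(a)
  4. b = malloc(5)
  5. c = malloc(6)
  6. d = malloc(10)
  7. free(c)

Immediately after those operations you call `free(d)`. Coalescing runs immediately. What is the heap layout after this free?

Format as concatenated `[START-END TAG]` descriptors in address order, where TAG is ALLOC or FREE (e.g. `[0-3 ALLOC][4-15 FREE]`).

Op 1: a = malloc(1) -> a = 0; heap: [0-0 ALLOC][1-46 FREE]
Op 2: a = realloc(a, 16) -> a = 0; heap: [0-15 ALLOC][16-46 FREE]
Op 3: free(a) -> (freed a); heap: [0-46 FREE]
Op 4: b = malloc(5) -> b = 0; heap: [0-4 ALLOC][5-46 FREE]
Op 5: c = malloc(6) -> c = 5; heap: [0-4 ALLOC][5-10 ALLOC][11-46 FREE]
Op 6: d = malloc(10) -> d = 11; heap: [0-4 ALLOC][5-10 ALLOC][11-20 ALLOC][21-46 FREE]
Op 7: free(c) -> (freed c); heap: [0-4 ALLOC][5-10 FREE][11-20 ALLOC][21-46 FREE]
free(d): d = 11 -> block [11-20 ALLOC]; mark free, coalesce with adjacent free neighbors -> [0-4 ALLOC][5-46 FREE]

Answer: [0-4 ALLOC][5-46 FREE]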